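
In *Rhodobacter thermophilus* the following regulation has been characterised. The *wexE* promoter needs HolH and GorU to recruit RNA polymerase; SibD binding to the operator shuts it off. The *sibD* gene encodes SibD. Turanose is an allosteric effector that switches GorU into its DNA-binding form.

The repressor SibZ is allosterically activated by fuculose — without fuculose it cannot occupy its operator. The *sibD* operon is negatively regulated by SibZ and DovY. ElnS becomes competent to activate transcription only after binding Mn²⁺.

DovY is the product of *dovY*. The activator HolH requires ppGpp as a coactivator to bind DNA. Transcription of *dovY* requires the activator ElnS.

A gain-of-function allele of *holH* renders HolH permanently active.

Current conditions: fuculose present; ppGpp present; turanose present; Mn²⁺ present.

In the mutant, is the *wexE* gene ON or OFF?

Fuculose is present, so SibZ is active.
Mn²⁺ is present, so ElnS is active.
No repressor is bound and ElnS is active, so *dovY* is transcribed.
So DovY is produced and active.
With repressor SibZ bound, *sibD* is not transcribed.
So SibD is not produced.
HolH is constitutively active in this strain.
Turanose is present, so GorU is active.
No repressor is bound and HolH and GorU are active, so *wexE* is transcribed.

ON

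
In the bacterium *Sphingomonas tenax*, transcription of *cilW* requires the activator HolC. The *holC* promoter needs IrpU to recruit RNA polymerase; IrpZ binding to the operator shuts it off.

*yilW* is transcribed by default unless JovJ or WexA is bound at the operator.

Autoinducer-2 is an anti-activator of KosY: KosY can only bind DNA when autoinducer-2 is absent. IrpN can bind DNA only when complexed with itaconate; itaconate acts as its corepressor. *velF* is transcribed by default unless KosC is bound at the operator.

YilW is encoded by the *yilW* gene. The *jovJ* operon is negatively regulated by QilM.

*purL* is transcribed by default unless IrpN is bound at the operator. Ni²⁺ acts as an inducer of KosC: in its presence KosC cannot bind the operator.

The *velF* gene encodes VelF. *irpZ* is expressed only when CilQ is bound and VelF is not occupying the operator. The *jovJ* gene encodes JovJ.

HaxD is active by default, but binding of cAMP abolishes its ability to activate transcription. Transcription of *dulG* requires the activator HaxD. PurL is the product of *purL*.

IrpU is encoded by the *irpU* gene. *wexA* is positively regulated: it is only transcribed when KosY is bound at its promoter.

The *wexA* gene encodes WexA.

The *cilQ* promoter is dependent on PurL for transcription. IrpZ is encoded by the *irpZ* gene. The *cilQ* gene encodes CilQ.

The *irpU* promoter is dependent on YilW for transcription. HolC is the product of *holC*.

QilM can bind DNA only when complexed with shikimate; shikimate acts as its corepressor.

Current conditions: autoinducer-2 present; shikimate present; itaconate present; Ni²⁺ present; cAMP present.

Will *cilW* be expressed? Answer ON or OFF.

Itaconate is present, so IrpN is active.
With repressor IrpN bound, *purL* is not transcribed.
So PurL is not produced.
Required activator PurL is absent, so *cilQ* is not transcribed.
So CilQ is not produced.
Ni²⁺ is present, so KosC is inactive.
With no repressor bound, *velF* is transcribed.
So VelF is produced and active.
With repressor VelF bound, *irpZ* is not transcribed.
So IrpZ is not produced.
Shikimate is present, so QilM is active.
With repressor QilM bound, *jovJ* is not transcribed.
So JovJ is not produced.
Autoinducer-2 is present, so KosY is inactive.
Required activator KosY is absent, so *wexA* is not transcribed.
So WexA is not produced.
With no repressor bound, *yilW* is transcribed.
So YilW is produced and active.
No repressor is bound and YilW is active, so *irpU* is transcribed.
So IrpU is produced and active.
No repressor is bound and IrpU is active, so *holC* is transcribed.
So HolC is produced and active.
No repressor is bound and HolC is active, so *cilW* is transcribed.

ON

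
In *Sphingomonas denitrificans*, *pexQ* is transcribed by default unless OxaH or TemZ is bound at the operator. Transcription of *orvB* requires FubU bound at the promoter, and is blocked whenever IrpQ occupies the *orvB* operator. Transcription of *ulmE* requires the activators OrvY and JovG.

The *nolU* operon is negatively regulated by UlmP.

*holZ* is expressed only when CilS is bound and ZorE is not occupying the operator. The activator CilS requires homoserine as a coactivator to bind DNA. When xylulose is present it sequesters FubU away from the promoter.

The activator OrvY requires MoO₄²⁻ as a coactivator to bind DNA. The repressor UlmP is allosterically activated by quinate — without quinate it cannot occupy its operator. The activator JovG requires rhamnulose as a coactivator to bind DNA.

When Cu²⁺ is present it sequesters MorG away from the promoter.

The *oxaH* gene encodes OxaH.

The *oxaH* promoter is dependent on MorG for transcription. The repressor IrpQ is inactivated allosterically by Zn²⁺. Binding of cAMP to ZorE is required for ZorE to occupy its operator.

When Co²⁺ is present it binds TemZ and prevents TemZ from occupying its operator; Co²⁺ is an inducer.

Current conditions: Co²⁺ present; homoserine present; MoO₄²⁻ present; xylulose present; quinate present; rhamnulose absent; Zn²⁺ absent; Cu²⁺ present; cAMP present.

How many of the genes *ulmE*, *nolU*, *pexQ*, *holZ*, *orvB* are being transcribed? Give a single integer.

MoO₄²⁻ is present, so OrvY is active.
Rhamnulose is absent, so JovG is inactive.
Required activator JovG is absent, so *ulmE* is not transcribed.
→ *ulmE* is OFF.
Quinate is present, so UlmP is active.
With repressor UlmP bound, *nolU* is not transcribed.
→ *nolU* is OFF.
Cu²⁺ is present, so MorG is inactive.
Required activator MorG is absent, so *oxaH* is not transcribed.
So OxaH is not produced.
Co²⁺ is present, so TemZ is inactive.
With no repressor bound, *pexQ* is transcribed.
→ *pexQ* is ON.
cAMP is present, so ZorE is active.
Homoserine is present, so CilS is active.
With repressor ZorE bound, *holZ* is not transcribed.
→ *holZ* is OFF.
Xylulose is present, so FubU is inactive.
Zn²⁺ is absent, so IrpQ is active.
With repressor IrpQ bound, *orvB* is not transcribed.
→ *orvB* is OFF.
1 of the 5 genes is transcribed.

1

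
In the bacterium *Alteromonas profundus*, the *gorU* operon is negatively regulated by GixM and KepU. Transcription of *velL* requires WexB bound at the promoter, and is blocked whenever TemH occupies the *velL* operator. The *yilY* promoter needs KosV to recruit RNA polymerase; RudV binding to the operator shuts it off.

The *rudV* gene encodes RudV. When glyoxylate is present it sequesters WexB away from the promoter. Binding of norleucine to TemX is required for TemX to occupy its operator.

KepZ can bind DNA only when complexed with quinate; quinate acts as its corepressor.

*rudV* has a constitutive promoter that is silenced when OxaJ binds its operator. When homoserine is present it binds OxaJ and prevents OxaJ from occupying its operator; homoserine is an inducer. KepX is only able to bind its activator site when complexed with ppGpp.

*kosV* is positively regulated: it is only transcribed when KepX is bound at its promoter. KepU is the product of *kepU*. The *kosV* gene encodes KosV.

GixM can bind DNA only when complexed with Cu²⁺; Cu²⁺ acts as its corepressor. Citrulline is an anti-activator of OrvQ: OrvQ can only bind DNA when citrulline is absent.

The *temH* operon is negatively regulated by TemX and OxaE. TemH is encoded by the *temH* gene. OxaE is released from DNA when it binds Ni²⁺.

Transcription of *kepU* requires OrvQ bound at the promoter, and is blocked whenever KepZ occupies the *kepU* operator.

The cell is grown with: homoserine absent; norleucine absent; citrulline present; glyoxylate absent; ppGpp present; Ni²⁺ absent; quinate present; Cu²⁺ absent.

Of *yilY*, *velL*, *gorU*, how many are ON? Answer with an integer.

3

Homoserine is absent, so OxaJ is active.
With repressor OxaJ bound, *rudV* is not transcribed.
So RudV is not produced.
ppGpp is present, so KepX is active.
No repressor is bound and KepX is active, so *kosV* is transcribed.
So KosV is produced and active.
No repressor is bound and KosV is active, so *yilY* is transcribed.
→ *yilY* is ON.
Norleucine is absent, so TemX is inactive.
Ni²⁺ is absent, so OxaE is active.
With repressor OxaE bound, *temH* is not transcribed.
So TemH is not produced.
Glyoxylate is absent, so WexB is active.
No repressor is bound and WexB is active, so *velL* is transcribed.
→ *velL* is ON.
Cu²⁺ is absent, so GixM is inactive.
Citrulline is present, so OrvQ is inactive.
Quinate is present, so KepZ is active.
With repressor KepZ bound, *kepU* is not transcribed.
So KepU is not produced.
With no repressor bound, *gorU* is transcribed.
→ *gorU* is ON.
3 of the 3 genes are transcribed.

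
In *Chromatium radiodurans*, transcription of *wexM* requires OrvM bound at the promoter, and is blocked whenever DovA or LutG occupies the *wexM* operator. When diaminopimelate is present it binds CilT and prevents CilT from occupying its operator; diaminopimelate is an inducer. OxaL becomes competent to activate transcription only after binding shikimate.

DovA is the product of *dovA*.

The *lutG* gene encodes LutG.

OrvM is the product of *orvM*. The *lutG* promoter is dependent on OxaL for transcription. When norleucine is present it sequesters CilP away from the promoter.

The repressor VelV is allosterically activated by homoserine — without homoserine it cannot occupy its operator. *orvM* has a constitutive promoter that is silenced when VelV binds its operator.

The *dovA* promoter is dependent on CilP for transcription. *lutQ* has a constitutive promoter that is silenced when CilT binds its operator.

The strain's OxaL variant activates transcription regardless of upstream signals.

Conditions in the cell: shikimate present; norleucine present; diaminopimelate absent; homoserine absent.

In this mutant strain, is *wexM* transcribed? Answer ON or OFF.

Norleucine is present, so CilP is inactive.
Required activator CilP is absent, so *dovA* is not transcribed.
So DovA is not produced.
Homoserine is absent, so VelV is inactive.
With no repressor bound, *orvM* is transcribed.
So OrvM is produced and active.
OxaL is constitutively active in this strain.
No repressor is bound and OxaL is active, so *lutG* is transcribed.
So LutG is produced and active.
With repressor LutG bound, *wexM* is not transcribed.

OFF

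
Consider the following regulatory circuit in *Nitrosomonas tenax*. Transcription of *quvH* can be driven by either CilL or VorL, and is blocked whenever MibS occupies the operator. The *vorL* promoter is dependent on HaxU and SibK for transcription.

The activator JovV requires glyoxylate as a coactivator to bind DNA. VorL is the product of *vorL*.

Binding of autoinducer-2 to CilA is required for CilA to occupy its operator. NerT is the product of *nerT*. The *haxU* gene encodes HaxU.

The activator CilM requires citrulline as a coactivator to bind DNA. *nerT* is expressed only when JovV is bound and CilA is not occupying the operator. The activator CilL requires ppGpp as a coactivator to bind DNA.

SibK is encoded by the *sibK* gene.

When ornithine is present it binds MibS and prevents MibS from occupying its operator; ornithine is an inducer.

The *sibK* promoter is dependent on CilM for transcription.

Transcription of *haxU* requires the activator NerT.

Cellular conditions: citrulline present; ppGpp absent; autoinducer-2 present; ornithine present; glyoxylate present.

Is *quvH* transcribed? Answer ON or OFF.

OFF

ppGpp is absent, so CilL is inactive.
Autoinducer-2 is present, so CilA is active.
Glyoxylate is present, so JovV is active.
With repressor CilA bound, *nerT* is not transcribed.
So NerT is not produced.
Required activator NerT is absent, so *haxU* is not transcribed.
So HaxU is not produced.
Citrulline is present, so CilM is active.
No repressor is bound and CilM is active, so *sibK* is transcribed.
So SibK is produced and active.
Required activator HaxU is absent, so *vorL* is not transcribed.
So VorL is not produced.
Ornithine is present, so MibS is inactive.
No activator is available at the *quvH* promoter, so *quvH* is not transcribed.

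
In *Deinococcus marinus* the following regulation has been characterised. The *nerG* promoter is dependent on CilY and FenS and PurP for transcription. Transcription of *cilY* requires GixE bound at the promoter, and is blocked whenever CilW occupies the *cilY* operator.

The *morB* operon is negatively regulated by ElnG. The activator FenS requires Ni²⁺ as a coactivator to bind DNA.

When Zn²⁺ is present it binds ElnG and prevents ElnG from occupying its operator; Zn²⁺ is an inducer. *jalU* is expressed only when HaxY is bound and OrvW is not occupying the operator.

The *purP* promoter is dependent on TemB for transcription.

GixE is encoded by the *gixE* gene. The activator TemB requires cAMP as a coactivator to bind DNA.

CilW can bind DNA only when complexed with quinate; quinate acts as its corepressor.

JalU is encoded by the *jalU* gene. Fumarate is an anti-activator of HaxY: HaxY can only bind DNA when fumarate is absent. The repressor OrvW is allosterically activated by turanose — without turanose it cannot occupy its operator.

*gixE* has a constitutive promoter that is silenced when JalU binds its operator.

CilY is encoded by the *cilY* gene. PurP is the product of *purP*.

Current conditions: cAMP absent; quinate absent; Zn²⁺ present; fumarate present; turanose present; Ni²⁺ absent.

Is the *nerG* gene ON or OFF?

OFF

Quinate is absent, so CilW is inactive.
Fumarate is present, so HaxY is inactive.
Turanose is present, so OrvW is active.
With repressor OrvW bound, *jalU* is not transcribed.
So JalU is not produced.
With no repressor bound, *gixE* is transcribed.
So GixE is produced and active.
No repressor is bound and GixE is active, so *cilY* is transcribed.
So CilY is produced and active.
Ni²⁺ is absent, so FenS is inactive.
cAMP is absent, so TemB is inactive.
Required activator TemB is absent, so *purP* is not transcribed.
So PurP is not produced.
Required activator FenS is absent, so *nerG* is not transcribed.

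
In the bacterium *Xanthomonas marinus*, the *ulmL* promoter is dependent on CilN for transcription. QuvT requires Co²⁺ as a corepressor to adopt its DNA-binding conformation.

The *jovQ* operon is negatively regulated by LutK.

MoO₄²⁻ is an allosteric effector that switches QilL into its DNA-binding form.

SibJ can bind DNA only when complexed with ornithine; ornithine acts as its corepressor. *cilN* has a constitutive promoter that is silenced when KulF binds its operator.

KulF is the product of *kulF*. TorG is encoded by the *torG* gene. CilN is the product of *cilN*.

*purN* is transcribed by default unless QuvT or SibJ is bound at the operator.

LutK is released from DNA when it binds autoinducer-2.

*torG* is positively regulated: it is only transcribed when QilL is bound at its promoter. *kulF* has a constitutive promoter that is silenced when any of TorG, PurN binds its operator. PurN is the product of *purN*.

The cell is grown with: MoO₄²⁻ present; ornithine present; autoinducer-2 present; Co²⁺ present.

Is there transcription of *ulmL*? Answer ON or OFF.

ON

MoO₄²⁻ is present, so QilL is active.
No repressor is bound and QilL is active, so *torG* is transcribed.
So TorG is produced and active.
Co²⁺ is present, so QuvT is active.
Ornithine is present, so SibJ is active.
With repressor QuvT bound, *purN* is not transcribed.
So PurN is not produced.
With repressor TorG bound, *kulF* is not transcribed.
So KulF is not produced.
With no repressor bound, *cilN* is transcribed.
So CilN is produced and active.
No repressor is bound and CilN is active, so *ulmL* is transcribed.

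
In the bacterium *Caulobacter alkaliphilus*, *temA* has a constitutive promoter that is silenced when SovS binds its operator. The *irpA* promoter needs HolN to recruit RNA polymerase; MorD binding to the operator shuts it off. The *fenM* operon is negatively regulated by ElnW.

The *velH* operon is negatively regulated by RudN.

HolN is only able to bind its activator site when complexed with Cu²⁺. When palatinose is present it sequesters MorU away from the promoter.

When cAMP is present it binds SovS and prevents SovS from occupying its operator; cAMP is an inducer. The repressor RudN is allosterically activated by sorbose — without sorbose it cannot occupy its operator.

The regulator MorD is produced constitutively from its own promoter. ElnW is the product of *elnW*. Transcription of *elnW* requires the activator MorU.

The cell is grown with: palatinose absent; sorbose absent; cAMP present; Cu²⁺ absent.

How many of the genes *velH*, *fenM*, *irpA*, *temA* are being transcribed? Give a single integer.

2

Sorbose is absent, so RudN is inactive.
With no repressor bound, *velH* is transcribed.
→ *velH* is ON.
Palatinose is absent, so MorU is active.
No repressor is bound and MorU is active, so *elnW* is transcribed.
So ElnW is produced and active.
With repressor ElnW bound, *fenM* is not transcribed.
→ *fenM* is OFF.
Cu²⁺ is absent, so HolN is inactive.
MorD is produced constitutively and is active.
With repressor MorD bound, *irpA* is not transcribed.
→ *irpA* is OFF.
cAMP is present, so SovS is inactive.
With no repressor bound, *temA* is transcribed.
→ *temA* is ON.
2 of the 4 genes are transcribed.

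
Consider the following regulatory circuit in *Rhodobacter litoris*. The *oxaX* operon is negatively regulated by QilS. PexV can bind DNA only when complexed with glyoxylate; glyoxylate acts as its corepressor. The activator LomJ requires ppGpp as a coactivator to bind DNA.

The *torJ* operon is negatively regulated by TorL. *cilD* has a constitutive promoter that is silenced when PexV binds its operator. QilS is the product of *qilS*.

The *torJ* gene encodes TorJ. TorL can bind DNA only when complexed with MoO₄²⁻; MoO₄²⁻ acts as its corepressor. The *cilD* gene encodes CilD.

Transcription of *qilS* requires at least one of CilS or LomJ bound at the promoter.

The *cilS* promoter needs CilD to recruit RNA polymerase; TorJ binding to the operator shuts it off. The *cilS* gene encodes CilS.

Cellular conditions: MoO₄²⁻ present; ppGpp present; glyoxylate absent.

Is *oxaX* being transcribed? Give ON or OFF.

MoO₄²⁻ is present, so TorL is active.
With repressor TorL bound, *torJ* is not transcribed.
So TorJ is not produced.
Glyoxylate is absent, so PexV is inactive.
With no repressor bound, *cilD* is transcribed.
So CilD is produced and active.
No repressor is bound and CilD is active, so *cilS* is transcribed.
So CilS is produced and active.
ppGpp is present, so LomJ is active.
Activator CilS is present, so *qilS* is transcribed.
So QilS is produced and active.
With repressor QilS bound, *oxaX* is not transcribed.

OFF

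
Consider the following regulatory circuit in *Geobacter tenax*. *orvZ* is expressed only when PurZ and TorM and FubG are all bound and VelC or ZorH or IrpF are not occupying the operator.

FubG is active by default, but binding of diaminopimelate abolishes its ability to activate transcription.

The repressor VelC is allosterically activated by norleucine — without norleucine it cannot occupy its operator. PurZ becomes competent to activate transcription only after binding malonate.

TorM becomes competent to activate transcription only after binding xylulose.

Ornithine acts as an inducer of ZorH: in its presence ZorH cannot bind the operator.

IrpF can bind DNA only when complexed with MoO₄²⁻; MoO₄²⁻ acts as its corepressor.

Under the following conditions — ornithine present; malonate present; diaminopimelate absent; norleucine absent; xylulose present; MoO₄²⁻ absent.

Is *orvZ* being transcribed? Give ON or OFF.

Norleucine is absent, so VelC is inactive.
Ornithine is present, so ZorH is inactive.
Malonate is present, so PurZ is active.
Xylulose is present, so TorM is active.
Diaminopimelate is absent, so FubG is active.
MoO₄²⁻ is absent, so IrpF is inactive.
No repressor is bound and PurZ and TorM and FubG are active, so *orvZ* is transcribed.

ON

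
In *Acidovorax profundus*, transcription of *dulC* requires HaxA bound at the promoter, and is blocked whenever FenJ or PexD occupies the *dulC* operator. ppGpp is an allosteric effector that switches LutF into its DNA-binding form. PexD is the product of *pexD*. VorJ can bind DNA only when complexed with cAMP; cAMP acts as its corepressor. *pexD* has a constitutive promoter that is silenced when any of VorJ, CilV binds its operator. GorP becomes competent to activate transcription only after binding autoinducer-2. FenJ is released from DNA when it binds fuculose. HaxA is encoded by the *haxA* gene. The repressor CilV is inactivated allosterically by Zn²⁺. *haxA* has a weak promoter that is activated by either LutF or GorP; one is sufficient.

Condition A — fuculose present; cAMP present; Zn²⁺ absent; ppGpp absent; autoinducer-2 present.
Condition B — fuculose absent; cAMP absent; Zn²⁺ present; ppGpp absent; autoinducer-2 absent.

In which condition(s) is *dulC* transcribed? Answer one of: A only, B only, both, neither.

A only

Condition A:
Fuculose is present, so FenJ is inactive.
cAMP is present, so VorJ is active.
Zn²⁺ is absent, so CilV is active.
With repressor VorJ bound, *pexD* is not transcribed.
So PexD is not produced.
ppGpp is absent, so LutF is inactive.
Autoinducer-2 is present, so GorP is active.
Activator GorP is present, so *haxA* is transcribed.
So HaxA is produced and active.
No repressor is bound and HaxA is active, so *dulC* is transcribed.
→ *dulC* is ON in A.
Condition B:
Fuculose is absent, so FenJ is active.
cAMP is absent, so VorJ is inactive.
Zn²⁺ is present, so CilV is inactive.
With no repressor bound, *pexD* is transcribed.
So PexD is produced and active.
ppGpp is absent, so LutF is inactive.
Autoinducer-2 is absent, so GorP is inactive.
No activator is available at the *haxA* promoter, so *haxA* is not transcribed.
So HaxA is not produced.
With repressor FenJ bound, *dulC* is not transcribed.
→ *dulC* is OFF in B.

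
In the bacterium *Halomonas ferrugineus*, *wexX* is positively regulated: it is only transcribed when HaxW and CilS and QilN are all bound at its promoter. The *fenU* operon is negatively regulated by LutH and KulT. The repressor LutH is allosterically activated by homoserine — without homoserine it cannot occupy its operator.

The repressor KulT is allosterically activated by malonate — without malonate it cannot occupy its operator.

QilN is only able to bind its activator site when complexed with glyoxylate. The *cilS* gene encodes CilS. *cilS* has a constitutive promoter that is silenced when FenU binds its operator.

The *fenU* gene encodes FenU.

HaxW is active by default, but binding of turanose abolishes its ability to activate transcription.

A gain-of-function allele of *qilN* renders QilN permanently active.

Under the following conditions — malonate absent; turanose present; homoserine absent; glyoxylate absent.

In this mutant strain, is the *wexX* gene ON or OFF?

Turanose is present, so HaxW is inactive.
Homoserine is absent, so LutH is inactive.
Malonate is absent, so KulT is inactive.
With no repressor bound, *fenU* is transcribed.
So FenU is produced and active.
With repressor FenU bound, *cilS* is not transcribed.
So CilS is not produced.
QilN is constitutively active in this strain.
Required activator HaxW is absent, so *wexX* is not transcribed.

OFF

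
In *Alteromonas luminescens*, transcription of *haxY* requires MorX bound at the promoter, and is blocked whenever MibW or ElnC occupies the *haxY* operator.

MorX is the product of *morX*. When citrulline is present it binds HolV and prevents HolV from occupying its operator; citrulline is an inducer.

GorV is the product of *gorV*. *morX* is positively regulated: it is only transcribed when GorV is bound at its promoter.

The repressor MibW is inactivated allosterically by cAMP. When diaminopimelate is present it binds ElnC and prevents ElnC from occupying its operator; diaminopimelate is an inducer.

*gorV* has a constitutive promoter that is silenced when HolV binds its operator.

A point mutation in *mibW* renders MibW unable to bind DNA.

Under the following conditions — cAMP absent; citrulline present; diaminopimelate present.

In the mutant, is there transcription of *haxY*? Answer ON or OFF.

MibW is non-functional in this strain, so it has no effect.
Diaminopimelate is present, so ElnC is inactive.
Citrulline is present, so HolV is inactive.
With no repressor bound, *gorV* is transcribed.
So GorV is produced and active.
No repressor is bound and GorV is active, so *morX* is transcribed.
So MorX is produced and active.
No repressor is bound and MorX is active, so *haxY* is transcribed.

ON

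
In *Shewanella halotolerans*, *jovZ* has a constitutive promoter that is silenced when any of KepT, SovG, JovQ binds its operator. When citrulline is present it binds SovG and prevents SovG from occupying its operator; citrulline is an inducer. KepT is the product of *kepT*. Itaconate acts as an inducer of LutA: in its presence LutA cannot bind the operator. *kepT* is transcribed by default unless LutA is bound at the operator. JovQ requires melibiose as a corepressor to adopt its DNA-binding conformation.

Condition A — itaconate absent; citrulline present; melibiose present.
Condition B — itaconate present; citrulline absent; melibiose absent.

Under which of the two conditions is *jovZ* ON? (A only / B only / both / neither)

Condition A:
Itaconate is absent, so LutA is active.
With repressor LutA bound, *kepT* is not transcribed.
So KepT is not produced.
Citrulline is present, so SovG is inactive.
Melibiose is present, so JovQ is active.
With repressor JovQ bound, *jovZ* is not transcribed.
→ *jovZ* is OFF in A.
Condition B:
Itaconate is present, so LutA is inactive.
With no repressor bound, *kepT* is transcribed.
So KepT is produced and active.
Citrulline is absent, so SovG is active.
Melibiose is absent, so JovQ is inactive.
With repressor KepT bound, *jovZ* is not transcribed.
→ *jovZ* is OFF in B.

neither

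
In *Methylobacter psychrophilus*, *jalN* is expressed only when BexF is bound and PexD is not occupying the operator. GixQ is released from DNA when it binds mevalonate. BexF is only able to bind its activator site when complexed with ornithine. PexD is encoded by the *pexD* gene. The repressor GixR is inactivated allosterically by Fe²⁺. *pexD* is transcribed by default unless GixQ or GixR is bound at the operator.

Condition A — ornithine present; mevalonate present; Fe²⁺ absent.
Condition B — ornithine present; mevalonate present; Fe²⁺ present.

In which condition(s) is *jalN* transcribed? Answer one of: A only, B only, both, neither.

Condition A:
Ornithine is present, so BexF is active.
Mevalonate is present, so GixQ is inactive.
Fe²⁺ is absent, so GixR is active.
With repressor GixR bound, *pexD* is not transcribed.
So PexD is not produced.
No repressor is bound and BexF is active, so *jalN* is transcribed.
→ *jalN* is ON in A.
Condition B:
Ornithine is present, so BexF is active.
Mevalonate is present, so GixQ is inactive.
Fe²⁺ is present, so GixR is inactive.
With no repressor bound, *pexD* is transcribed.
So PexD is produced and active.
With repressor PexD bound, *jalN* is not transcribed.
→ *jalN* is OFF in B.

A only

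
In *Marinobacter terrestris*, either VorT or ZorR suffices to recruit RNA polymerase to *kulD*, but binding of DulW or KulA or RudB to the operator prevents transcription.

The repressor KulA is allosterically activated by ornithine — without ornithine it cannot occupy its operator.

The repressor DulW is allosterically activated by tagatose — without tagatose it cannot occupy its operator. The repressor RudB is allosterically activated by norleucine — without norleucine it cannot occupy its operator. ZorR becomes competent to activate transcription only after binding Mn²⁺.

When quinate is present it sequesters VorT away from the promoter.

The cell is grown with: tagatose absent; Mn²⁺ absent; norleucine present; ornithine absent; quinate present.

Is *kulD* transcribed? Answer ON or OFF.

OFF

Tagatose is absent, so DulW is inactive.
Quinate is present, so VorT is inactive.
Mn²⁺ is absent, so ZorR is inactive.
Ornithine is absent, so KulA is inactive.
Norleucine is present, so RudB is active.
With repressor RudB bound, *kulD* is not transcribed.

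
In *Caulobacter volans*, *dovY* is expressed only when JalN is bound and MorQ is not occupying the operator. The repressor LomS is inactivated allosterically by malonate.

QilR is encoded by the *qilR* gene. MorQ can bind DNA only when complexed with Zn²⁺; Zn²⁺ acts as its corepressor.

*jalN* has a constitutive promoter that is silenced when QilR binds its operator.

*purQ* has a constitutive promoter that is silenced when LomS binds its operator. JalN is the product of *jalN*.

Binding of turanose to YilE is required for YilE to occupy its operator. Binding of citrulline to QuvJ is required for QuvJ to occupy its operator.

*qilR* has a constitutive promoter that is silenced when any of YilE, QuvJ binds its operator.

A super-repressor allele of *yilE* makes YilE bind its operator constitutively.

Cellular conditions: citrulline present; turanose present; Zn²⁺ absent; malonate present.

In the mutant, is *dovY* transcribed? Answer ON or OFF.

ON

YilE is constitutively active in this strain.
Citrulline is present, so QuvJ is active.
With repressor YilE bound, *qilR* is not transcribed.
So QilR is not produced.
With no repressor bound, *jalN* is transcribed.
So JalN is produced and active.
Zn²⁺ is absent, so MorQ is inactive.
No repressor is bound and JalN is active, so *dovY* is transcribed.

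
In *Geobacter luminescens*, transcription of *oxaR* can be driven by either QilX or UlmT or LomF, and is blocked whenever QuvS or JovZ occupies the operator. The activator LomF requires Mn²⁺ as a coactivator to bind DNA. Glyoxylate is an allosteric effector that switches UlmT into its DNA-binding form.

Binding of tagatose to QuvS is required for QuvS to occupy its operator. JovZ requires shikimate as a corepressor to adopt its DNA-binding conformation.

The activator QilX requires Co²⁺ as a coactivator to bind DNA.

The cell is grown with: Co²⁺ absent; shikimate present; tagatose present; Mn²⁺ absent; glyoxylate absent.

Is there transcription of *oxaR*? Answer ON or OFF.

Tagatose is present, so QuvS is active.
Shikimate is present, so JovZ is active.
Co²⁺ is absent, so QilX is inactive.
Glyoxylate is absent, so UlmT is inactive.
Mn²⁺ is absent, so LomF is inactive.
With repressor QuvS bound, *oxaR* is not transcribed.

OFF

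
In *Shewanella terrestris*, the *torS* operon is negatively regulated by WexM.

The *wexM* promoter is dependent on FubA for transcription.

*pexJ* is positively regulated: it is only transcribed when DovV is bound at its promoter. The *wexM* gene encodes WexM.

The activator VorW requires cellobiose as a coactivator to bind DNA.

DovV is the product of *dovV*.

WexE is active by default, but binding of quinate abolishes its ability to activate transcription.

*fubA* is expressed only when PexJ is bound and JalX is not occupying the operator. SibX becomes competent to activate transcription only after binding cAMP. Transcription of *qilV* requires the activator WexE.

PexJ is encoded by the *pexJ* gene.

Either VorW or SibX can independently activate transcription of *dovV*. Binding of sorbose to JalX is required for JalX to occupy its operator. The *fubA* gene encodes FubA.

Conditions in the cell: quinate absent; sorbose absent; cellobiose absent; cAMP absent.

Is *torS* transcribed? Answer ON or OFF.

Cellobiose is absent, so VorW is inactive.
cAMP is absent, so SibX is inactive.
No activator is available at the *dovV* promoter, so *dovV* is not transcribed.
So DovV is not produced.
Required activator DovV is absent, so *pexJ* is not transcribed.
So PexJ is not produced.
Sorbose is absent, so JalX is inactive.
Required activator PexJ is absent, so *fubA* is not transcribed.
So FubA is not produced.
Required activator FubA is absent, so *wexM* is not transcribed.
So WexM is not produced.
With no repressor bound, *torS* is transcribed.

ON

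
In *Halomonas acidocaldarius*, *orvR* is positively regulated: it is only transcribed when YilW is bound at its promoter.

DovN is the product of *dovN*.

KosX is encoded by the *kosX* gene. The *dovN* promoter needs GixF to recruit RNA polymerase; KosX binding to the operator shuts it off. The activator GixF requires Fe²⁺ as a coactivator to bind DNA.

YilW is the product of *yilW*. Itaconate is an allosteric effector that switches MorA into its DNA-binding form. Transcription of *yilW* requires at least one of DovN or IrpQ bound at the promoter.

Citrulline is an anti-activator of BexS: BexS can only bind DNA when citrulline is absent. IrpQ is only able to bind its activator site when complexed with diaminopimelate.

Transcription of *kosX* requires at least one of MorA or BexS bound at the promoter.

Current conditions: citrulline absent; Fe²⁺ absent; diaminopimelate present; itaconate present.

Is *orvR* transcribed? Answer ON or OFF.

ON

Itaconate is present, so MorA is active.
Citrulline is absent, so BexS is active.
Activator MorA is present, so *kosX* is transcribed.
So KosX is produced and active.
Fe²⁺ is absent, so GixF is inactive.
With repressor KosX bound, *dovN* is not transcribed.
So DovN is not produced.
Diaminopimelate is present, so IrpQ is active.
Activator IrpQ is present, so *yilW* is transcribed.
So YilW is produced and active.
No repressor is bound and YilW is active, so *orvR* is transcribed.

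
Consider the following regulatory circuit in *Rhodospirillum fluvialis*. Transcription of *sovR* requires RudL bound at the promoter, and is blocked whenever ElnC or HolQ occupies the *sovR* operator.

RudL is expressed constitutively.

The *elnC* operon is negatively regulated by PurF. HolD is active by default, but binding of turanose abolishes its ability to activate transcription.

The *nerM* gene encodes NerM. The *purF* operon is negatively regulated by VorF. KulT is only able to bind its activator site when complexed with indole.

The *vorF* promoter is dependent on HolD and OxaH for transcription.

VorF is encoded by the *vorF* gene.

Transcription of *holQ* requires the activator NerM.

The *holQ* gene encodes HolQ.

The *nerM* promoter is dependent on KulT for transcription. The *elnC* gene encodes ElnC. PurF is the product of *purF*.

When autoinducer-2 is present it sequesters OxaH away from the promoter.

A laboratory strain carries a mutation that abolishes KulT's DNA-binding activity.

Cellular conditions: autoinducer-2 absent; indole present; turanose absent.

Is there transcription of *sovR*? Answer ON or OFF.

OFF

Turanose is absent, so HolD is active.
Autoinducer-2 is absent, so OxaH is active.
No repressor is bound and HolD and OxaH are active, so *vorF* is transcribed.
So VorF is produced and active.
With repressor VorF bound, *purF* is not transcribed.
So PurF is not produced.
With no repressor bound, *elnC* is transcribed.
So ElnC is produced and active.
KulT is non-functional in this strain, so it has no effect.
Required activator KulT is absent, so *nerM* is not transcribed.
So NerM is not produced.
Required activator NerM is absent, so *holQ* is not transcribed.
So HolQ is not produced.
RudL is produced constitutively and is active.
With repressor ElnC bound, *sovR* is not transcribed.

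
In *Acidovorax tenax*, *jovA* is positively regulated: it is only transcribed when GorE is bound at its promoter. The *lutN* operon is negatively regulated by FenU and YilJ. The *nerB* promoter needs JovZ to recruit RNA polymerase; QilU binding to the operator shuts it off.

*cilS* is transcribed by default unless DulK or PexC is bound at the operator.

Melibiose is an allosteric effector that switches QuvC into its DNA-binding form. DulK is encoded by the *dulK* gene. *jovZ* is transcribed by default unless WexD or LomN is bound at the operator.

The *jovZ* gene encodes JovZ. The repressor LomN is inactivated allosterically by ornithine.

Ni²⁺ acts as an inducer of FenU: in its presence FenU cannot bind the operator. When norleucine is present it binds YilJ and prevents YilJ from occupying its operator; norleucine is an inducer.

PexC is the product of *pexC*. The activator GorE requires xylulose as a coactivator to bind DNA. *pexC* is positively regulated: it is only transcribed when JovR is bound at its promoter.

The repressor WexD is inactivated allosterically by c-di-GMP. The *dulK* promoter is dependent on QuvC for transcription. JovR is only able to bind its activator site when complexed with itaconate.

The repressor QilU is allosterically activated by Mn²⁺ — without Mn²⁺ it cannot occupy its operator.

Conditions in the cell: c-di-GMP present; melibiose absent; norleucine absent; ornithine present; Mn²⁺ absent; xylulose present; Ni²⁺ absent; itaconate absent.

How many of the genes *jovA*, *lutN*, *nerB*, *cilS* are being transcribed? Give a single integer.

3

Xylulose is present, so GorE is active.
No repressor is bound and GorE is active, so *jovA* is transcribed.
→ *jovA* is ON.
Ni²⁺ is absent, so FenU is active.
Norleucine is absent, so YilJ is active.
With repressor FenU bound, *lutN* is not transcribed.
→ *lutN* is OFF.
Mn²⁺ is absent, so QilU is inactive.
c-di-GMP is present, so WexD is inactive.
Ornithine is present, so LomN is inactive.
With no repressor bound, *jovZ* is transcribed.
So JovZ is produced and active.
No repressor is bound and JovZ is active, so *nerB* is transcribed.
→ *nerB* is ON.
Melibiose is absent, so QuvC is inactive.
Required activator QuvC is absent, so *dulK* is not transcribed.
So DulK is not produced.
Itaconate is absent, so JovR is inactive.
Required activator JovR is absent, so *pexC* is not transcribed.
So PexC is not produced.
With no repressor bound, *cilS* is transcribed.
→ *cilS* is ON.
3 of the 4 genes are transcribed.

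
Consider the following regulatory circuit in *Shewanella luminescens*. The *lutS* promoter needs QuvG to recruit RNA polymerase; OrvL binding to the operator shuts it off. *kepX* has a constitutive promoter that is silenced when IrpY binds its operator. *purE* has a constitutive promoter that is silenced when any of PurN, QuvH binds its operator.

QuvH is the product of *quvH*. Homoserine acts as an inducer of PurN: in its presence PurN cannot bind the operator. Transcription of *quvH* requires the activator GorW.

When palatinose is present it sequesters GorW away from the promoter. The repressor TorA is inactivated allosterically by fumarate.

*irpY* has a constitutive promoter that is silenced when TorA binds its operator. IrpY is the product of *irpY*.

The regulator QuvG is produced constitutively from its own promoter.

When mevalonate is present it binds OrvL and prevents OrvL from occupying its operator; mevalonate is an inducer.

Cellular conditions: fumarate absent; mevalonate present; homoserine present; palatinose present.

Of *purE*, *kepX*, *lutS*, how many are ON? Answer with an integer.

3

Homoserine is present, so PurN is inactive.
Palatinose is present, so GorW is inactive.
Required activator GorW is absent, so *quvH* is not transcribed.
So QuvH is not produced.
With no repressor bound, *purE* is transcribed.
→ *purE* is ON.
Fumarate is absent, so TorA is active.
With repressor TorA bound, *irpY* is not transcribed.
So IrpY is not produced.
With no repressor bound, *kepX* is transcribed.
→ *kepX* is ON.
Mevalonate is present, so OrvL is inactive.
QuvG is produced constitutively and is active.
No repressor is bound and QuvG is active, so *lutS* is transcribed.
→ *lutS* is ON.
3 of the 3 genes are transcribed.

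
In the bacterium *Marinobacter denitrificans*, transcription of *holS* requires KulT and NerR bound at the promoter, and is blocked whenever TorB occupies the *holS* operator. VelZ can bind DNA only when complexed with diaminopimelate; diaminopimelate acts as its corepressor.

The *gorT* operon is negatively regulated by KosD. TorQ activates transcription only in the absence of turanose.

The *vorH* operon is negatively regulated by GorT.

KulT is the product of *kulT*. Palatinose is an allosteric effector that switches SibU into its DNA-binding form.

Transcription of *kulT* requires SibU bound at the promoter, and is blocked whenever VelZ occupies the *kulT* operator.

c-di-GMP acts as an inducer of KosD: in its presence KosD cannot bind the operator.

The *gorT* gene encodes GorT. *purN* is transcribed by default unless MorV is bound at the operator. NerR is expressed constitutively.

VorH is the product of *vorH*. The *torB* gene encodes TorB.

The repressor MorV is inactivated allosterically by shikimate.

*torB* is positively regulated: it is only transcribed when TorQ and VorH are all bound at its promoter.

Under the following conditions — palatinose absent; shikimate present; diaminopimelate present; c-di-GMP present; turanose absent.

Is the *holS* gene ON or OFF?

Diaminopimelate is present, so VelZ is active.
Palatinose is absent, so SibU is inactive.
With repressor VelZ bound, *kulT* is not transcribed.
So KulT is not produced.
Turanose is absent, so TorQ is active.
c-di-GMP is present, so KosD is inactive.
With no repressor bound, *gorT* is transcribed.
So GorT is produced and active.
With repressor GorT bound, *vorH* is not transcribed.
So VorH is not produced.
Required activator VorH is absent, so *torB* is not transcribed.
So TorB is not produced.
NerR is produced constitutively and is active.
Required activator KulT is absent, so *holS* is not transcribed.

OFF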